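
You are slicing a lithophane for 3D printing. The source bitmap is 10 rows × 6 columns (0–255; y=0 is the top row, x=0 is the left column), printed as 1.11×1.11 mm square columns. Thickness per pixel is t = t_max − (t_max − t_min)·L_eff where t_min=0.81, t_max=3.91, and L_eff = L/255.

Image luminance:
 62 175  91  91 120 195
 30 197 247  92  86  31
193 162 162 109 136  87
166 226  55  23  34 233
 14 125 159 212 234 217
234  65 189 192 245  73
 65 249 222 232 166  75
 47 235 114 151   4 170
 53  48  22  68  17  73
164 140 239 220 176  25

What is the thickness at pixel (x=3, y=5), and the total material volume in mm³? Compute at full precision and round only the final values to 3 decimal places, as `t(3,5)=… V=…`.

span = t_max - t_min = 3.91 - 0.81 = 3.100
L(3,5) = 192, L_eff = 192/255 = 0.752941
t(3,5) = 3.91 - 3.100·0.752941 = 1.576
Σt over all 10·6 pixels = 352183/2550 ≈ 138.1109804
V = pitch²·Σt = 1.11²·352183/2550 = 170.167

t(3,5)=1.576 V=170.167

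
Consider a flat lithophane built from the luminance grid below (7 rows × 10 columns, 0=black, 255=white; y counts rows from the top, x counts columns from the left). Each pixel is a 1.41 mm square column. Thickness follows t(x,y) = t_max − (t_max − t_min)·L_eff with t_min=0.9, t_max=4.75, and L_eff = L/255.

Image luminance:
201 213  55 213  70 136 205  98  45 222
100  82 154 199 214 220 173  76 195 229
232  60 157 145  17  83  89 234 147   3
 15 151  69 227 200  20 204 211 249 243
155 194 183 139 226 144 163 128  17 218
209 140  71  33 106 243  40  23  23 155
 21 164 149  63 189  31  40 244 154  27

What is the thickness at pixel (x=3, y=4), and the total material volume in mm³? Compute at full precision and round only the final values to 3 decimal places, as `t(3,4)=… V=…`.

t(3,4)=2.651 V=374.447

span = t_max - t_min = 4.75 - 0.9 = 3.850
L(3,4) = 139, L_eff = 139/255 = 0.545098
t(3,4) = 4.75 - 3.850·0.545098 = 2.651
Σt over all 7·10 pixels = 480277/2550 ≈ 188.3439216
V = pitch²·Σt = 1.41²·480277/2550 = 374.447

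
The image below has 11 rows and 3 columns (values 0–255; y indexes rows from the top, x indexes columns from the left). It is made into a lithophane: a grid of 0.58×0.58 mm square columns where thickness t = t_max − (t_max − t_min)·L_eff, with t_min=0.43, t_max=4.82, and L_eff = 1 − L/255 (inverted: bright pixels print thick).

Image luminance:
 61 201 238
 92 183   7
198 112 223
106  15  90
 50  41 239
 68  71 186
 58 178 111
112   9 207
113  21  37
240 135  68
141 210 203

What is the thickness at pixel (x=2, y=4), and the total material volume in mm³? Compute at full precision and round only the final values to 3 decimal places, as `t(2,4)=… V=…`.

span = t_max - t_min = 4.82 - 0.43 = 4.390
L(2,4) = 239, L_eff = 1 - 239/255 = 0.062745 (inverted)
t(2,4) = 4.82 - 4.390·0.062745 = 4.545
Σt over all 11·3 pixels = 2128381/25500 ≈ 83.4659216
V = pitch²·Σt = 0.58²·2128381/25500 = 28.078

t(2,4)=4.545 V=28.078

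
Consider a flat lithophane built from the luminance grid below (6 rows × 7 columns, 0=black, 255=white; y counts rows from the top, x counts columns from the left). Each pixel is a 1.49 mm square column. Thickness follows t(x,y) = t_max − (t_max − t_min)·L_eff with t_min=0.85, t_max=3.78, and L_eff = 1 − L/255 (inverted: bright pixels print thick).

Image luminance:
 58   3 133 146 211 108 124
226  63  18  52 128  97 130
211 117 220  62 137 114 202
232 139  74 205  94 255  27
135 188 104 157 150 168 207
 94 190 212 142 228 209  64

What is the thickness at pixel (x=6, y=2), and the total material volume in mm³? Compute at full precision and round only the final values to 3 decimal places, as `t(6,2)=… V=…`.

span = t_max - t_min = 3.78 - 0.85 = 2.930
L(6,2) = 202, L_eff = 1 - 202/255 = 0.207843 (inverted)
t(6,2) = 3.78 - 2.930·0.207843 = 3.171
Σt over all 6·7 pixels = 654928/6375 ≈ 102.7338039
V = pitch²·Σt = 1.49²·654928/6375 = 228.079

t(6,2)=3.171 V=228.079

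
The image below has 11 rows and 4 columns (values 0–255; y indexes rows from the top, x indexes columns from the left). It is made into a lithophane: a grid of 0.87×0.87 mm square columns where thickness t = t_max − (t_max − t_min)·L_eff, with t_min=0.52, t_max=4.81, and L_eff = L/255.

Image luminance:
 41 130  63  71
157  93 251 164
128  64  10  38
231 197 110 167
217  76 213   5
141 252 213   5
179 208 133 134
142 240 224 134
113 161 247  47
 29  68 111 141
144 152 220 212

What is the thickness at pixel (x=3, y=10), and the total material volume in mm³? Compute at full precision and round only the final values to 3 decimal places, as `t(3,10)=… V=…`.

span = t_max - t_min = 4.81 - 0.52 = 4.290
L(3,10) = 212, L_eff = 212/255 = 0.831373
t(3,10) = 4.81 - 4.290·0.831373 = 1.243
Σt over all 11·4 pixels = 232518/2125 ≈ 109.4202353
V = pitch²·Σt = 0.87²·232518/2125 = 82.820

t(3,10)=1.243 V=82.820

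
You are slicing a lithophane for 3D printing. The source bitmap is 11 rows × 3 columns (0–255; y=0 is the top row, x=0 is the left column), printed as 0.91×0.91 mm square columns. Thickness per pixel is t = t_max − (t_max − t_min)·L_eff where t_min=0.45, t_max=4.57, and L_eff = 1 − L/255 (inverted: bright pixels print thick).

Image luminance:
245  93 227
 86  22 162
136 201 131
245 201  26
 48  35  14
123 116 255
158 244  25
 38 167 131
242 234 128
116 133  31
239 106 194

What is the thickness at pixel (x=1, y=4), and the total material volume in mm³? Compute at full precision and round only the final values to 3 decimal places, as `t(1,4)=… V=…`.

span = t_max - t_min = 4.57 - 0.45 = 4.120
L(1,4) = 35, L_eff = 1 - 35/255 = 0.862745 (inverted)
t(1,4) = 4.57 - 4.120·0.862745 = 1.015
Σt over all 11·3 pixels = 2254099/25500 ≈ 88.3960392
V = pitch²·Σt = 0.91²·2254099/25500 = 73.201

t(1,4)=1.015 V=73.201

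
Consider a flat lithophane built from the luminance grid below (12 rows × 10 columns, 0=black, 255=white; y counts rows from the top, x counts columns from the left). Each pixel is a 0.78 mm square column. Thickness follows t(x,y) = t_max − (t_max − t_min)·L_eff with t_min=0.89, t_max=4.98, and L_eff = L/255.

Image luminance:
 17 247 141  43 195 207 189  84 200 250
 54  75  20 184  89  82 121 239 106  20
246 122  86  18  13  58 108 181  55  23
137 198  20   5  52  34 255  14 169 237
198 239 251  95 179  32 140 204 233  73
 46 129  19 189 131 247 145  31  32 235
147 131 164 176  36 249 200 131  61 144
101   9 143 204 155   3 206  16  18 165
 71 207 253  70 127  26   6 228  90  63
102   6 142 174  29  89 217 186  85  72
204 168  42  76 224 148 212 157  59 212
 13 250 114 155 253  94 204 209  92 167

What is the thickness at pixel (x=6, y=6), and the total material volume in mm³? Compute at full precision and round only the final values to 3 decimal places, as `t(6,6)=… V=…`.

span = t_max - t_min = 4.98 - 0.89 = 4.090
L(6,6) = 200, L_eff = 200/255 = 0.784314
t(6,6) = 4.98 - 4.090·0.784314 = 1.772
Σt over all 12·10 pixels = 9023227/25500 ≈ 353.8520392
V = pitch²·Σt = 0.78²·9023227/25500 = 215.284

t(6,6)=1.772 V=215.284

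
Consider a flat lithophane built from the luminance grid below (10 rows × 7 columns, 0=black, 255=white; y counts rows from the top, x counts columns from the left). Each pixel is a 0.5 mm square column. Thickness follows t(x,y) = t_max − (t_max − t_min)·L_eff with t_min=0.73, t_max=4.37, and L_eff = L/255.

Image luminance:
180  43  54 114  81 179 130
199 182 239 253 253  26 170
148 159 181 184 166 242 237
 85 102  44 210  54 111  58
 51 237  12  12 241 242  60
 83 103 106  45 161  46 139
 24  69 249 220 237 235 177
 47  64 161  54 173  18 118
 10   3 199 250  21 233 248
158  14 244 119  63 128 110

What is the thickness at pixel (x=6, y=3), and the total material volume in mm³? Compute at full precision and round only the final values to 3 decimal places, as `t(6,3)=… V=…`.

t(6,3)=3.542 V=43.401

span = t_max - t_min = 4.37 - 0.73 = 3.640
L(6,3) = 58, L_eff = 58/255 = 0.227451
t(6,3) = 4.37 - 3.640·0.227451 = 3.542
Σt over all 10·7 pixels = 2213449/12750 ≈ 173.6038431
V = pitch²·Σt = 0.5²·2213449/12750 = 43.401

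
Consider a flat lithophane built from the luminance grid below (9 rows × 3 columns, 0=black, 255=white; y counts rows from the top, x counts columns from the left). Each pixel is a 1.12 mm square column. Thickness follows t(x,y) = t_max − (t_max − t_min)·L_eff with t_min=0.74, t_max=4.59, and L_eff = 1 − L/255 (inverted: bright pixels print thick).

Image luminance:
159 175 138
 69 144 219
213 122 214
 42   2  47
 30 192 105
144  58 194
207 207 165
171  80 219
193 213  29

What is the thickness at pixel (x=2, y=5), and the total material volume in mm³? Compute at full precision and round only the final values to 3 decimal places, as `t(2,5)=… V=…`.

span = t_max - t_min = 4.59 - 0.74 = 3.850
L(2,5) = 194, L_eff = 1 - 194/255 = 0.239216 (inverted)
t(2,5) = 4.59 - 3.850·0.239216 = 3.669
Σt over all 9·3 pixels = 15629/204 ≈ 76.6127451
V = pitch²·Σt = 1.12²·15629/204 = 96.103

t(2,5)=3.669 V=96.103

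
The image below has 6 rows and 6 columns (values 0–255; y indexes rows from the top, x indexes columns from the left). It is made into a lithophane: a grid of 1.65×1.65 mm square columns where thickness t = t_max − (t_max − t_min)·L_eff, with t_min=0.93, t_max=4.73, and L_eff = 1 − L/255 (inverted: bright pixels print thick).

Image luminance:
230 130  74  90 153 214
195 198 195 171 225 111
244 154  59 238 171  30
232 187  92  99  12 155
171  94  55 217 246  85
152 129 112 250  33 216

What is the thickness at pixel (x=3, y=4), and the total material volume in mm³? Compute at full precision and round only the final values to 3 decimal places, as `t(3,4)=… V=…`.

span = t_max - t_min = 4.73 - 0.93 = 3.800
L(3,4) = 217, L_eff = 1 - 217/255 = 0.149020 (inverted)
t(3,4) = 4.73 - 3.800·0.149020 = 4.164
Σt over all 6·6 pixels = 145648/1275 ≈ 114.2337255
V = pitch²·Σt = 1.65²·145648/1275 = 311.001

t(3,4)=4.164 V=311.001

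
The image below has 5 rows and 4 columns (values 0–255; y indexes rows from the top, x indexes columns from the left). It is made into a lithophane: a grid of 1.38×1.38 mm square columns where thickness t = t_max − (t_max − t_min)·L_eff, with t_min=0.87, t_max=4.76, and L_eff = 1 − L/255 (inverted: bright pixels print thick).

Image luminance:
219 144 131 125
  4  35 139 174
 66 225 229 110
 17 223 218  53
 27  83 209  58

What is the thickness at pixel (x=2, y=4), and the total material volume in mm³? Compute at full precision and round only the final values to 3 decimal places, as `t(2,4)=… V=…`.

t(2,4)=4.058 V=105.446

span = t_max - t_min = 4.76 - 0.87 = 3.890
L(2,4) = 209, L_eff = 1 - 209/255 = 0.180392 (inverted)
t(2,4) = 4.76 - 3.890·0.180392 = 4.058
Σt over all 5·4 pixels = 1411921/25500 ≈ 55.3694510
V = pitch²·Σt = 1.38²·1411921/25500 = 105.446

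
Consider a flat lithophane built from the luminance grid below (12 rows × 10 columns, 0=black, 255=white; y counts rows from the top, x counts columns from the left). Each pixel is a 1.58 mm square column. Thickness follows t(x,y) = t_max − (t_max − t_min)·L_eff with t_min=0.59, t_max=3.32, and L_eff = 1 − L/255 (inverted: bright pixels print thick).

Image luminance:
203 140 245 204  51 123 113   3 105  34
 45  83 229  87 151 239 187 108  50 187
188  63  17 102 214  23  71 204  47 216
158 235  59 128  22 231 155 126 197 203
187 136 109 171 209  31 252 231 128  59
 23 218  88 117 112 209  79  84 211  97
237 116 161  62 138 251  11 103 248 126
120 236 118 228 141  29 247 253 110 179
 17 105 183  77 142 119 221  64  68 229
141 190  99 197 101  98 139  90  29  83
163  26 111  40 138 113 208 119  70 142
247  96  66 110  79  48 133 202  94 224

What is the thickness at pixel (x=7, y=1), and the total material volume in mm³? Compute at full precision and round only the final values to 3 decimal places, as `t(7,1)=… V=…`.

span = t_max - t_min = 3.32 - 0.59 = 2.730
L(7,1) = 108, L_eff = 1 - 108/255 = 0.576471 (inverted)
t(7,1) = 3.32 - 2.730·0.576471 = 1.746
Σt over all 12·10 pixels = 512903/2125 ≈ 241.3661176
V = pitch²·Σt = 1.58²·512903/2125 = 602.546

t(7,1)=1.746 V=602.546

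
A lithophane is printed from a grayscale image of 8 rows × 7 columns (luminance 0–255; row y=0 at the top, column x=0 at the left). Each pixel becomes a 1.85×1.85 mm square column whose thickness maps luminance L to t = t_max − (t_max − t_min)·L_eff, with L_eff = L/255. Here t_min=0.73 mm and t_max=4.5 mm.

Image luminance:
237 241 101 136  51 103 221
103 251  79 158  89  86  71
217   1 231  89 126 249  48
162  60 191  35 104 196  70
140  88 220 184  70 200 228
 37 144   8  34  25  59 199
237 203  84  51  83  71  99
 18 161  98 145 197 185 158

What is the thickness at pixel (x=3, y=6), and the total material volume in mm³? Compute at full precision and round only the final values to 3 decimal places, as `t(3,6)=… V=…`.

span = t_max - t_min = 4.5 - 0.73 = 3.770
L(3,6) = 51, L_eff = 51/255 = 0.200000
t(3,6) = 4.5 - 3.770·0.200000 = 3.746
Σt over all 8·7 pixels = 934309/6375 ≈ 146.5582745
V = pitch²·Σt = 1.85²·934309/6375 = 501.596

t(3,6)=3.746 V=501.596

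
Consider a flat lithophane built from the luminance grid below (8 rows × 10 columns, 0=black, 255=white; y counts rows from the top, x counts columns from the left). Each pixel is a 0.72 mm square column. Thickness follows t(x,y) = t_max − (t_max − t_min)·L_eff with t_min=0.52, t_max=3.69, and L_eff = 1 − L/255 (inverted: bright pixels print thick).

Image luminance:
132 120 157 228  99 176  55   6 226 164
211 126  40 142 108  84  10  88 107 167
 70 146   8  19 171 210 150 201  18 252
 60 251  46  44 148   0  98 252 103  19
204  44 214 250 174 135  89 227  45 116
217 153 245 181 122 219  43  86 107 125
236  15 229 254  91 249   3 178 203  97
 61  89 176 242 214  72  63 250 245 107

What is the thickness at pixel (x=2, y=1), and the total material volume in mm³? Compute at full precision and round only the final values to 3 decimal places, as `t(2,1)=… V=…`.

span = t_max - t_min = 3.69 - 0.52 = 3.170
L(2,1) = 40, L_eff = 1 - 40/255 = 0.843137 (inverted)
t(2,1) = 3.69 - 3.170·0.843137 = 1.017
Σt over all 8·10 pixels = 746449/4250 ≈ 175.6350588
V = pitch²·Σt = 0.72²·746449/4250 = 91.049

t(2,1)=1.017 V=91.049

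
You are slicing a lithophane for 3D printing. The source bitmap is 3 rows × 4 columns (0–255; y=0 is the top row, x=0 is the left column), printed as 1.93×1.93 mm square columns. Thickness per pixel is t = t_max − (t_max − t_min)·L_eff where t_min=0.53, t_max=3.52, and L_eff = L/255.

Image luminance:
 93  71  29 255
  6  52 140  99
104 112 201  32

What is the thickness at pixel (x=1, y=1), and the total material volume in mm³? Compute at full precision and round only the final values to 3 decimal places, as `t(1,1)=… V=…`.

t(1,1)=2.910 V=105.190

span = t_max - t_min = 3.52 - 0.53 = 2.990
L(1,1) = 52, L_eff = 52/255 = 0.203922
t(1,1) = 3.52 - 2.990·0.203922 = 2.910
Σt over all 3·4 pixels = 120019/4250 ≈ 28.2397647
V = pitch²·Σt = 1.93²·120019/4250 = 105.190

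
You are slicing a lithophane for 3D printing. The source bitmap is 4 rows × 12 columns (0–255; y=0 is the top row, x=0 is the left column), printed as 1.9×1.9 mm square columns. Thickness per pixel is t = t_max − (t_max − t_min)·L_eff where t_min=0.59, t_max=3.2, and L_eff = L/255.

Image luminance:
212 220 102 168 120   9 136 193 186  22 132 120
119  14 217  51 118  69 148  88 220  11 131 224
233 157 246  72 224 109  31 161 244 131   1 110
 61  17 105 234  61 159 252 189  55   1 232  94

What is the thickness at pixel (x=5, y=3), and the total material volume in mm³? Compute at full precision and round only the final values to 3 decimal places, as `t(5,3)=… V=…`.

t(5,3)=1.573 V=325.077

span = t_max - t_min = 3.2 - 0.59 = 2.610
L(5,3) = 159, L_eff = 159/255 = 0.623529
t(5,3) = 3.2 - 2.610·0.623529 = 1.573
Σt over all 4·12 pixels = 765417/8500 ≈ 90.0490588
V = pitch²·Σt = 1.9²·765417/8500 = 325.077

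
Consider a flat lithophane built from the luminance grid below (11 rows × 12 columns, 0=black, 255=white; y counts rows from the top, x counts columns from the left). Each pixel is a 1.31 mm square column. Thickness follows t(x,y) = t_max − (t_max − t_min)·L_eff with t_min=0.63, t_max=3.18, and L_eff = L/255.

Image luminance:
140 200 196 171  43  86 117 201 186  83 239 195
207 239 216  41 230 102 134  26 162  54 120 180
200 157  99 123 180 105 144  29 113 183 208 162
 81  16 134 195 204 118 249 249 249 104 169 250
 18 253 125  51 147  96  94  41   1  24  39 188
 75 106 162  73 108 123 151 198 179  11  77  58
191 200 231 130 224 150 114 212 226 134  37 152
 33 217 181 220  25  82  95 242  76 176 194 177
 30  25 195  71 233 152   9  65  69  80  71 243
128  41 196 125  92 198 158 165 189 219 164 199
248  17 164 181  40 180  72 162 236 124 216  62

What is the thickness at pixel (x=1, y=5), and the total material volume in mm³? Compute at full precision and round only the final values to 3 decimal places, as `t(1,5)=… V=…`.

t(1,5)=2.120 V=407.591

span = t_max - t_min = 3.18 - 0.63 = 2.550
L(1,5) = 106, L_eff = 106/255 = 0.415686
t(1,5) = 3.18 - 2.550·0.415686 = 2.120
Σt over all 11·12 pixels = 237.51
V = pitch²·Σt = 1.31²·237.51 = 407.591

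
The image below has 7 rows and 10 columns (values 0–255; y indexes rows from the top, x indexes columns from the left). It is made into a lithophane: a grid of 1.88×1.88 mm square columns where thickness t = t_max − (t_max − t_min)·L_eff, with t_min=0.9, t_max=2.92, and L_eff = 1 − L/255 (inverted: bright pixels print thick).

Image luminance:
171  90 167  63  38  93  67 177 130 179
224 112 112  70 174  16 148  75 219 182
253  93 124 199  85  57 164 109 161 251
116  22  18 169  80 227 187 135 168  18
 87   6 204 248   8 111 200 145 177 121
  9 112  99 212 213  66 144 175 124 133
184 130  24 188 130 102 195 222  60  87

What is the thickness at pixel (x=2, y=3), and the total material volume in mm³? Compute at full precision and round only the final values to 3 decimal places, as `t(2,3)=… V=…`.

t(2,3)=1.043 V=476.301

span = t_max - t_min = 2.92 - 0.9 = 2.020
L(2,3) = 18, L_eff = 1 - 18/255 = 0.929412 (inverted)
t(2,3) = 2.92 - 2.020·0.929412 = 1.043
Σt over all 7·10 pixels = 1718209/12750 ≈ 134.7614902
V = pitch²·Σt = 1.88²·1718209/12750 = 476.301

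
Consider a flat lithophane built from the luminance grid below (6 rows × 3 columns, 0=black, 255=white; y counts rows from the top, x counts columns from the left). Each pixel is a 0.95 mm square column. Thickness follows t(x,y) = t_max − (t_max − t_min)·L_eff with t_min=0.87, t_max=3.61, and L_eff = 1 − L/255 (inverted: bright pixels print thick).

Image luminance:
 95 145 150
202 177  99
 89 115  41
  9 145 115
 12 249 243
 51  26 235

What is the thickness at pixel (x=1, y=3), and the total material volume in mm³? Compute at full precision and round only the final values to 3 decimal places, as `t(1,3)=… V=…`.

t(1,3)=2.428 V=35.448

span = t_max - t_min = 3.61 - 0.87 = 2.740
L(1,3) = 145, L_eff = 1 - 145/255 = 0.431373 (inverted)
t(1,3) = 3.61 - 2.740·0.431373 = 2.428
Σt over all 6·3 pixels = 500791/12750 ≈ 39.2777255
V = pitch²·Σt = 0.95²·500791/12750 = 35.448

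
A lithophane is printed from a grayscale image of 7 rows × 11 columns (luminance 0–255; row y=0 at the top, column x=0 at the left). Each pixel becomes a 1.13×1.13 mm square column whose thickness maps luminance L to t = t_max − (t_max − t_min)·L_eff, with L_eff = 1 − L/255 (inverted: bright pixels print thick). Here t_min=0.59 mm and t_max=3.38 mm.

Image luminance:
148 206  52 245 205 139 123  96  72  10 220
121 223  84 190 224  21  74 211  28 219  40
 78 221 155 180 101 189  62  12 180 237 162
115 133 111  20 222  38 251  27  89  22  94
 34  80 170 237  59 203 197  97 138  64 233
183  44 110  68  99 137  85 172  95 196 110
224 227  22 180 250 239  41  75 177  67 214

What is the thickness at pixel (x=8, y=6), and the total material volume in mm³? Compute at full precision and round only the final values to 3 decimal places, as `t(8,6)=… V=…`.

t(8,6)=2.527 V=200.190

span = t_max - t_min = 3.38 - 0.59 = 2.790
L(8,6) = 177, L_eff = 1 - 177/255 = 0.305882 (inverted)
t(8,6) = 3.38 - 2.790·0.305882 = 2.527
Σt over all 7·11 pixels = 333154/2125 ≈ 156.7783529
V = pitch²·Σt = 1.13²·333154/2125 = 200.190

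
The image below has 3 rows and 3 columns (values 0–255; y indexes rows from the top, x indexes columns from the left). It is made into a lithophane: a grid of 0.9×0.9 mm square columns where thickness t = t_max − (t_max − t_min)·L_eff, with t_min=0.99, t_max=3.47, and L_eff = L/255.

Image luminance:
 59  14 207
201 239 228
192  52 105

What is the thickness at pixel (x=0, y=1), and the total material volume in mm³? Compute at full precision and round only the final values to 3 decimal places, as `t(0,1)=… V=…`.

span = t_max - t_min = 3.47 - 0.99 = 2.480
L(0,1) = 201, L_eff = 201/255 = 0.788235
t(0,1) = 3.47 - 2.480·0.788235 = 1.515
Σt over all 3·3 pixels = 474709/25500 ≈ 18.6160392
V = pitch²·Σt = 0.9²·474709/25500 = 15.079

t(0,1)=1.515 V=15.079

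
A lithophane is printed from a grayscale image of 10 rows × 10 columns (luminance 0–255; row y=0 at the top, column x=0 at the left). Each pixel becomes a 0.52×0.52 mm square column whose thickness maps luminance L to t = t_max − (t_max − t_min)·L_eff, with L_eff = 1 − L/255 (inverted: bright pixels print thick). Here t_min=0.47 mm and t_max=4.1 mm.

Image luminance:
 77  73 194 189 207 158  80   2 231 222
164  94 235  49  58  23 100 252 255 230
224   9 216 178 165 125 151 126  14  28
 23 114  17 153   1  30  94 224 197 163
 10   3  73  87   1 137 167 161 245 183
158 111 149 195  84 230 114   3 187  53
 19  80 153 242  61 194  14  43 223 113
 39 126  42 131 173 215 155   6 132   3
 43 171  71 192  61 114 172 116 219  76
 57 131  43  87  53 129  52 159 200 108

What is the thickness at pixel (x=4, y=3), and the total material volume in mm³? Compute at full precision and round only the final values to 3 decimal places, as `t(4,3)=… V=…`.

t(4,3)=0.484 V=58.568

span = t_max - t_min = 4.1 - 0.47 = 3.630
L(4,3) = 1, L_eff = 1 - 1/255 = 0.996078 (inverted)
t(4,3) = 4.1 - 3.630·0.996078 = 0.484
Σt over all 10·10 pixels = 920547/4250 ≈ 216.5992941
V = pitch²·Σt = 0.52²·920547/4250 = 58.568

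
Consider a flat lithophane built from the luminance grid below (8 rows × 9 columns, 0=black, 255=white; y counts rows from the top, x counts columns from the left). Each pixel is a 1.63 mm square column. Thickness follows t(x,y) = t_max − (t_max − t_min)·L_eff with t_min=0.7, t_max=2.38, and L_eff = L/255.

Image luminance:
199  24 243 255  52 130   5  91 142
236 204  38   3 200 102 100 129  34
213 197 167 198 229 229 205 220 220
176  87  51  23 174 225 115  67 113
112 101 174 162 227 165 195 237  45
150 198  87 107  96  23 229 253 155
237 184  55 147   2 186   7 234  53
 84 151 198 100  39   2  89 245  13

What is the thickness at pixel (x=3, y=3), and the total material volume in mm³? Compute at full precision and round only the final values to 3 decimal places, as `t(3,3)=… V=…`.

span = t_max - t_min = 2.38 - 0.7 = 1.680
L(3,3) = 23, L_eff = 23/255 = 0.090196
t(3,3) = 2.38 - 1.680·0.090196 = 2.228
Σt over all 8·9 pixels = 226408/2125 ≈ 106.5449412
V = pitch²·Σt = 1.63²·226408/2125 = 283.079

t(3,3)=2.228 V=283.079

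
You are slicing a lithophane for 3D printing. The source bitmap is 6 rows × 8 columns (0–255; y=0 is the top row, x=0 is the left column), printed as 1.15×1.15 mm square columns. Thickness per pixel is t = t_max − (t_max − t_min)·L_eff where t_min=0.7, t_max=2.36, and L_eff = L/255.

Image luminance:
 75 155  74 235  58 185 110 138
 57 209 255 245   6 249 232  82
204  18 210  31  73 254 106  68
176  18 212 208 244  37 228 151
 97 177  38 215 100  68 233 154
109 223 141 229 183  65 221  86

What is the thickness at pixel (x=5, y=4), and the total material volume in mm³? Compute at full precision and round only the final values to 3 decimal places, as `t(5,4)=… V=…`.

span = t_max - t_min = 2.36 - 0.7 = 1.660
L(5,4) = 68, L_eff = 68/255 = 0.266667
t(5,4) = 2.36 - 1.660·0.266667 = 1.917
Σt over all 6·8 pixels = 144689/2125 ≈ 68.0889412
V = pitch²·Σt = 1.15²·144689/2125 = 90.048

t(5,4)=1.917 V=90.048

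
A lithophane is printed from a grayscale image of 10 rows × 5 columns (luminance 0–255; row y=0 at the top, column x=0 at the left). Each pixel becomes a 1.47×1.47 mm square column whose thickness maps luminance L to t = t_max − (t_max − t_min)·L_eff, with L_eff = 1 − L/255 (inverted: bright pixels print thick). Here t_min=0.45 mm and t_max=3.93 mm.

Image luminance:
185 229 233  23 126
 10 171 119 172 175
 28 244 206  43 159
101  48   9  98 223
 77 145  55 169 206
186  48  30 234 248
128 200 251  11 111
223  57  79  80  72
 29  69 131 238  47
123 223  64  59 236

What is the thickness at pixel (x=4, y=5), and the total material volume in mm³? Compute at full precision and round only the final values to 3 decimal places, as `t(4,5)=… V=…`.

t(4,5)=3.834 V=238.270

span = t_max - t_min = 3.93 - 0.45 = 3.480
L(4,5) = 248, L_eff = 1 - 248/255 = 0.027451 (inverted)
t(4,5) = 3.93 - 3.480·0.027451 = 3.834
Σt over all 10·5 pixels = 468623/4250 ≈ 110.2642353
V = pitch²·Σt = 1.47²·468623/4250 = 238.270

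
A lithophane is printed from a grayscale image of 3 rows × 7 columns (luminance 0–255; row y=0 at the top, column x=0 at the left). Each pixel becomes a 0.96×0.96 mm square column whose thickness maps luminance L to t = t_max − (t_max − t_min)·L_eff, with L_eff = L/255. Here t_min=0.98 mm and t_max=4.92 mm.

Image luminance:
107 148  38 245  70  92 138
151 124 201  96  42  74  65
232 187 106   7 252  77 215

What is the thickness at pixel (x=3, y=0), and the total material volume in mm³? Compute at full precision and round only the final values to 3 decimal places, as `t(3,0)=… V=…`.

span = t_max - t_min = 4.92 - 0.98 = 3.940
L(3,0) = 245, L_eff = 245/255 = 0.960784
t(3,0) = 4.92 - 3.940·0.960784 = 1.135
Σt over all 3·7 pixels = 263977/4250 ≈ 62.1122353
V = pitch²·Σt = 0.96²·263977/4250 = 57.243

t(3,0)=1.135 V=57.243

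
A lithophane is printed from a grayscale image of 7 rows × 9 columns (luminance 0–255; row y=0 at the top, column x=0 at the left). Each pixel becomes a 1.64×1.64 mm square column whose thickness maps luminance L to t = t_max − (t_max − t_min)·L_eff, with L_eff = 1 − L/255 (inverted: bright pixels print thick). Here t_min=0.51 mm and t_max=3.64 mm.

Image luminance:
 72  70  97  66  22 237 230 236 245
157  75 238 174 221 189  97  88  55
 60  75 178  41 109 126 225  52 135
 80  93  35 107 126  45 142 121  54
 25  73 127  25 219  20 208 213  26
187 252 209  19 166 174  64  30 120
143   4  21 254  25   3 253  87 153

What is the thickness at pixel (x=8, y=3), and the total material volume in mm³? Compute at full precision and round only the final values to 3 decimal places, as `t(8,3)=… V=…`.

t(8,3)=1.173 V=333.127

span = t_max - t_min = 3.64 - 0.51 = 3.130
L(8,3) = 54, L_eff = 1 - 54/255 = 0.788235 (inverted)
t(8,3) = 3.64 - 3.130·0.788235 = 1.173
Σt over all 7·9 pixels = 263197/2125 ≈ 123.8574118
V = pitch²·Σt = 1.64²·263197/2125 = 333.127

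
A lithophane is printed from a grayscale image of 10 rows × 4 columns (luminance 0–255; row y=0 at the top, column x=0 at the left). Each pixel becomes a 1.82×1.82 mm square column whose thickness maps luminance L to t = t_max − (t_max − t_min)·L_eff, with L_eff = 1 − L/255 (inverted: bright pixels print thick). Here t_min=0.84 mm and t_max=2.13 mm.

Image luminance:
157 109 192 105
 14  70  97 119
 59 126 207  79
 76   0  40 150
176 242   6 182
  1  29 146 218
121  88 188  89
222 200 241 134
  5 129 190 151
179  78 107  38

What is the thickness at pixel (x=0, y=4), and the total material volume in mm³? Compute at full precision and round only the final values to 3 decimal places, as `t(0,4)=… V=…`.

t(0,4)=1.730 V=191.059

span = t_max - t_min = 2.13 - 0.84 = 1.290
L(0,4) = 176, L_eff = 1 - 176/255 = 0.309804 (inverted)
t(0,4) = 2.13 - 1.290·0.309804 = 1.730
Σt over all 10·4 pixels = 57.68
V = pitch²·Σt = 1.82²·57.68 = 191.059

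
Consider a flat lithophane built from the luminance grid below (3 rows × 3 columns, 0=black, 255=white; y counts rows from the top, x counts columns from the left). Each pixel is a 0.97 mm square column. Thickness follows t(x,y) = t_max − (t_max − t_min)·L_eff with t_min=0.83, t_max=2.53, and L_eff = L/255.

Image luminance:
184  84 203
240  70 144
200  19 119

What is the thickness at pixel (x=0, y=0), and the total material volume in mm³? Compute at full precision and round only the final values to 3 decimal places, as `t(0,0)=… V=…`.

span = t_max - t_min = 2.53 - 0.83 = 1.700
L(0,0) = 184, L_eff = 184/255 = 0.721569
t(0,0) = 2.53 - 1.700·0.721569 = 1.303
Σt over all 3·3 pixels = 14.35
V = pitch²·Σt = 0.97²·14.35 = 13.502

t(0,0)=1.303 V=13.502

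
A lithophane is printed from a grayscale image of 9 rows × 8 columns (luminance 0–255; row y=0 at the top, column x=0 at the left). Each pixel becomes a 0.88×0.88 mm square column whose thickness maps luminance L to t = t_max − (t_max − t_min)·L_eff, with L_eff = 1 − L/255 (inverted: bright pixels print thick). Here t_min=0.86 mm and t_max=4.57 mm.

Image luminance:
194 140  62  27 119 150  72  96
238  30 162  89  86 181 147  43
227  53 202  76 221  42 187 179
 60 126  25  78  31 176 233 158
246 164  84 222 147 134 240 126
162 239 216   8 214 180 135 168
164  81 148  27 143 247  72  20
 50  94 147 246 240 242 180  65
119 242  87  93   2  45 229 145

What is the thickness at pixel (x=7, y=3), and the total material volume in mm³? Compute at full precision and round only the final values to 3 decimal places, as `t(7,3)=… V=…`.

t(7,3)=3.159 V=157.498

span = t_max - t_min = 4.57 - 0.86 = 3.710
L(7,3) = 158, L_eff = 1 - 158/255 = 0.380392 (inverted)
t(7,3) = 4.57 - 3.710·0.380392 = 3.159
Σt over all 9·8 pixels = 1728731/8500 ≈ 203.3801176
V = pitch²·Σt = 0.88²·1728731/8500 = 157.498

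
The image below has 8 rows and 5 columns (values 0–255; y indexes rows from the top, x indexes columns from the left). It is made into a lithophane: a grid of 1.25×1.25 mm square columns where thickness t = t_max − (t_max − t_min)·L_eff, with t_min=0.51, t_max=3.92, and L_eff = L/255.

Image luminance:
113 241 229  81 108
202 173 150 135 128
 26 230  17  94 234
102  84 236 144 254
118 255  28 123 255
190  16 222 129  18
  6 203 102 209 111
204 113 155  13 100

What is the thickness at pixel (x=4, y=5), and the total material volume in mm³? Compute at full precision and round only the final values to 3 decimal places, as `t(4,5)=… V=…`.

t(4,5)=3.679 V=129.014

span = t_max - t_min = 3.92 - 0.51 = 3.410
L(4,5) = 18, L_eff = 18/255 = 0.070588
t(4,5) = 3.92 - 3.410·0.070588 = 3.679
Σt over all 8·5 pixels = 2105509/25500 ≈ 82.5689804
V = pitch²·Σt = 1.25²·2105509/25500 = 129.014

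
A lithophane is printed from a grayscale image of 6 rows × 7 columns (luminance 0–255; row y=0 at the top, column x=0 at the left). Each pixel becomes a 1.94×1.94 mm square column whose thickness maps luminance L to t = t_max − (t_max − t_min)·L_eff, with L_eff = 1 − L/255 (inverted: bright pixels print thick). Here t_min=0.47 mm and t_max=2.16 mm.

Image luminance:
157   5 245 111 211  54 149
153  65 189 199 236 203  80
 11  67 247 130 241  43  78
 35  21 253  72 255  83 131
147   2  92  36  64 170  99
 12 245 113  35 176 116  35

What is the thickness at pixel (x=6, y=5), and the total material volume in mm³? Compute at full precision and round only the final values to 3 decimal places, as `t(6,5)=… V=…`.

span = t_max - t_min = 2.16 - 0.47 = 1.690
L(6,5) = 35, L_eff = 1 - 35/255 = 0.862745 (inverted)
t(6,5) = 2.16 - 1.690·0.862745 = 0.702
Σt over all 6·7 pixels = 19993/375 ≈ 53.3146667
V = pitch²·Σt = 1.94²·19993/375 = 200.655

t(6,5)=0.702 V=200.655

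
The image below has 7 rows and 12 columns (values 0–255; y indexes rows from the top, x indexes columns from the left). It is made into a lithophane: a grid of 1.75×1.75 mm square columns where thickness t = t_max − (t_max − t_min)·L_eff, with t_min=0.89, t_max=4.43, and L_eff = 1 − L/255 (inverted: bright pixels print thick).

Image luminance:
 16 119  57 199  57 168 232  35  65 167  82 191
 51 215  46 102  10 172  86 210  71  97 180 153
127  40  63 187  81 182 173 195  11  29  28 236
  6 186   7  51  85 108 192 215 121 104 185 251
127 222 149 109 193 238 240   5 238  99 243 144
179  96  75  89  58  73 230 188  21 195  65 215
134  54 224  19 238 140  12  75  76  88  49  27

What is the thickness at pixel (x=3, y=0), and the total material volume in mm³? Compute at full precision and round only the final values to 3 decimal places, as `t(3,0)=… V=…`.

t(3,0)=3.653 V=665.621

span = t_max - t_min = 4.43 - 0.89 = 3.540
L(3,0) = 199, L_eff = 1 - 199/255 = 0.219608 (inverted)
t(3,0) = 4.43 - 3.540·0.219608 = 3.653
Σt over all 7·12 pixels = 923719/4250 ≈ 217.3456471
V = pitch²·Σt = 1.75²·923719/4250 = 665.621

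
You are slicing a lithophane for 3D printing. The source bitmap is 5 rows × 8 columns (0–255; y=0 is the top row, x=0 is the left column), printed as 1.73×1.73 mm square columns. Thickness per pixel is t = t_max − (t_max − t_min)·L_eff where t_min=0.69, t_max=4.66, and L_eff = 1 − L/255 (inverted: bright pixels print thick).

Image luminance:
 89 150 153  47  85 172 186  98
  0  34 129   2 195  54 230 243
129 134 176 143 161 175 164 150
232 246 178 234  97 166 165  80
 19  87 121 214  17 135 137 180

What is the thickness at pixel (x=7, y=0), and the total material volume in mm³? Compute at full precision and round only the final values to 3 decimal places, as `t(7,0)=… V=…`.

span = t_max - t_min = 4.66 - 0.69 = 3.970
L(7,0) = 98, L_eff = 1 - 98/255 = 0.615686 (inverted)
t(7,0) = 4.66 - 3.970·0.615686 = 2.216
Σt over all 5·8 pixels = 2850379/25500 ≈ 111.7795686
V = pitch²·Σt = 1.73²·2850379/25500 = 334.545

t(7,0)=2.216 V=334.545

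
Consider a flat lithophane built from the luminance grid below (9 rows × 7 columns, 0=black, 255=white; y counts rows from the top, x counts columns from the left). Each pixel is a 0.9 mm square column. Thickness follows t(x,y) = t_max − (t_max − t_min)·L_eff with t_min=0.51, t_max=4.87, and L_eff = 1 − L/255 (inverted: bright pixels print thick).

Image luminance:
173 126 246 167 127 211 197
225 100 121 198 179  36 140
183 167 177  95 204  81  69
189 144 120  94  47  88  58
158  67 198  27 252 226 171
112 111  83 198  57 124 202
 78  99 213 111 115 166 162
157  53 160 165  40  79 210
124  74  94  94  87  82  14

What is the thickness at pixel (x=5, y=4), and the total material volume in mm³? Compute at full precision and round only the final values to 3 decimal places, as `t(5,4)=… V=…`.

t(5,4)=4.374 V=141.322

span = t_max - t_min = 4.87 - 0.51 = 4.360
L(5,4) = 226, L_eff = 1 - 226/255 = 0.113725 (inverted)
t(5,4) = 4.87 - 4.360·0.113725 = 4.374
Σt over all 9·7 pixels = 296601/1700 ≈ 174.4711765
V = pitch²·Σt = 0.9²·296601/1700 = 141.322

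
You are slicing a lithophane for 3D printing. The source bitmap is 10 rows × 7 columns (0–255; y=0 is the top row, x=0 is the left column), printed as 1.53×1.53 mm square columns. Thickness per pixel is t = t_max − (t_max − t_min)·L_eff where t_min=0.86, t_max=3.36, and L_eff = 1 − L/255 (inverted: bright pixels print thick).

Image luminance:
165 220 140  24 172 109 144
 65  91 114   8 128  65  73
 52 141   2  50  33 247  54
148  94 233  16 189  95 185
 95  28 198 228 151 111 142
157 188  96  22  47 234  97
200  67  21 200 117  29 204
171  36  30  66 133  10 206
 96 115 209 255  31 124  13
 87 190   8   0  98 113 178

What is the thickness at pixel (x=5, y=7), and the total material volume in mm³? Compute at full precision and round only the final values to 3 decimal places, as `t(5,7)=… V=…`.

t(5,7)=0.958 V=321.263

span = t_max - t_min = 3.36 - 0.86 = 2.500
L(5,7) = 10, L_eff = 1 - 10/255 = 0.960784 (inverted)
t(5,7) = 3.36 - 2.500·0.960784 = 0.958
Σt over all 10·7 pixels = 34996/255 ≈ 137.2392157
V = pitch²·Σt = 1.53²·34996/255 = 321.263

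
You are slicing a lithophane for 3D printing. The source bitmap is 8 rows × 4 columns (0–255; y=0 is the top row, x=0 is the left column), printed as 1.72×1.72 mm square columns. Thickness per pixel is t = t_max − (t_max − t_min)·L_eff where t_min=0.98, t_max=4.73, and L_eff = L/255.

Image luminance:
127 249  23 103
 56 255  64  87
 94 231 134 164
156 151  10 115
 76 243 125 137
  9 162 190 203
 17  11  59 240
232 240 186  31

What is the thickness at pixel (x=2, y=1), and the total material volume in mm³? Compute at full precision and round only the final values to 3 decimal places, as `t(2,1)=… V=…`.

span = t_max - t_min = 4.73 - 0.98 = 3.750
L(2,1) = 64, L_eff = 64/255 = 0.250980
t(2,1) = 4.73 - 3.750·0.250980 = 3.789
Σt over all 8·4 pixels = 38203/425 ≈ 89.8894118
V = pitch²·Σt = 1.72²·38203/425 = 265.929

t(2,1)=3.789 V=265.929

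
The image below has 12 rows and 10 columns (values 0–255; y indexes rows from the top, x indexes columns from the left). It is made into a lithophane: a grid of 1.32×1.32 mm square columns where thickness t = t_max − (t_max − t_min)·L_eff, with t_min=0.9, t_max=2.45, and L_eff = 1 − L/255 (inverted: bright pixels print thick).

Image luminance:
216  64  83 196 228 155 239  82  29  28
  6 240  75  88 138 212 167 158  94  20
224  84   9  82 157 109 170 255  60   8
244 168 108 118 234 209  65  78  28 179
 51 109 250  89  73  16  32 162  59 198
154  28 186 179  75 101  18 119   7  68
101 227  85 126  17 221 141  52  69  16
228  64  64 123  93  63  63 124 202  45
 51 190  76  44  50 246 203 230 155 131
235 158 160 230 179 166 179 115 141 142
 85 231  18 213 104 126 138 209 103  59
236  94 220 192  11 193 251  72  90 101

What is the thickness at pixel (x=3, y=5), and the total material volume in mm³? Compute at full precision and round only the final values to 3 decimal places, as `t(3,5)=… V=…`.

span = t_max - t_min = 2.45 - 0.9 = 1.550
L(3,5) = 179, L_eff = 1 - 179/255 = 0.298039 (inverted)
t(3,5) = 2.45 - 1.550·0.298039 = 1.988
Σt over all 12·10 pixels = 254198/1275 ≈ 199.3709804
V = pitch²·Σt = 1.32²·254198/1275 = 347.384

t(3,5)=1.988 V=347.384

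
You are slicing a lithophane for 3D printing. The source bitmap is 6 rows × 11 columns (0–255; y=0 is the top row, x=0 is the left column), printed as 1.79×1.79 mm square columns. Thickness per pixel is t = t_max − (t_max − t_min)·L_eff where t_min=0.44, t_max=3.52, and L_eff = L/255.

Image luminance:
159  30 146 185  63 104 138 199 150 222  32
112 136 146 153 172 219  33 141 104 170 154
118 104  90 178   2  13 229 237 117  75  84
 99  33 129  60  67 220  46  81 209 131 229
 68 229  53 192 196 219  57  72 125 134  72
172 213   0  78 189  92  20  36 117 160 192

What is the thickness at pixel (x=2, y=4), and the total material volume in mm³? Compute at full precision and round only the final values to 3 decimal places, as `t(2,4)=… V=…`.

t(2,4)=2.880 V=426.839

span = t_max - t_min = 3.52 - 0.44 = 3.080
L(2,4) = 53, L_eff = 53/255 = 0.207843
t(2,4) = 3.52 - 3.080·0.207843 = 2.880
Σt over all 6·11 pixels = 56617/425 ≈ 133.2164706
V = pitch²·Σt = 1.79²·56617/425 = 426.839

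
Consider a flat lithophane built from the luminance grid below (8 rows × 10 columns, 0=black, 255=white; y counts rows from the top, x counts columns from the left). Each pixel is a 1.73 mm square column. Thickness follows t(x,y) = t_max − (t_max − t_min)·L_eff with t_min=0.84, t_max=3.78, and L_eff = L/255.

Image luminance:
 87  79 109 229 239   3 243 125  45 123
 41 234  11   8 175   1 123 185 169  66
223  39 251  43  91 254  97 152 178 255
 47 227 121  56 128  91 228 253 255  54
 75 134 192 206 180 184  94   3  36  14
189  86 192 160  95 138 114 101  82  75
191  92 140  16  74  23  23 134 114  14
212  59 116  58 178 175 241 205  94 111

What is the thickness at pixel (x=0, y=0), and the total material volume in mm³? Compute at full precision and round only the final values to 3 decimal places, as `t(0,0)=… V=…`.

span = t_max - t_min = 3.78 - 0.84 = 2.940
L(0,0) = 87, L_eff = 87/255 = 0.341176
t(0,0) = 3.78 - 2.940·0.341176 = 2.777
Σt over all 8·10 pixels = 398629/2125 ≈ 187.5901176
V = pitch²·Σt = 1.73²·398629/2125 = 561.438

t(0,0)=2.777 V=561.438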